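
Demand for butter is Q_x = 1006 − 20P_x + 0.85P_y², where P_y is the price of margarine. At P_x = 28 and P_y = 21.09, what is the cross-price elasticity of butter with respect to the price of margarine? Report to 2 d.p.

0.92

At P_x = 28 and P_y = 21.09: Q_x = 824.070.
∂Q_x/∂P_y = 1.7P_y = 1.7(21.09) = 35.8530.
ε = (∂Q_x/∂P_y)(P_y/Q_x) = 35.8530 × (21.09/824.070) ≈ 0.92.
ε > 0: substitutes.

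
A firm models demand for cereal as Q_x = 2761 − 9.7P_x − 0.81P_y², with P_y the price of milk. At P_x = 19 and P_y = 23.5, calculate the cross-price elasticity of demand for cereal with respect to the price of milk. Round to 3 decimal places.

-0.420

At P_x = 19 and P_y = 23.5: Q_x = 2129.377.
∂Q_x/∂P_y = -1.62P_y = -1.62(23.5) = -38.0700.
ε = (∂Q_x/∂P_y)(P_y/Q_x) = -38.0700 × (23.5/2129.377) ≈ -0.420.
ε < 0: complements.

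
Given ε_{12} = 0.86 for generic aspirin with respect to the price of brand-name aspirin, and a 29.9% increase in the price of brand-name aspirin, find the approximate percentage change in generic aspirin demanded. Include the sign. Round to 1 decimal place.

%ΔQ ≈ ε × %ΔP of brand-name aspirin = 0.86 × (29.9%) = 25.7%.

25.7%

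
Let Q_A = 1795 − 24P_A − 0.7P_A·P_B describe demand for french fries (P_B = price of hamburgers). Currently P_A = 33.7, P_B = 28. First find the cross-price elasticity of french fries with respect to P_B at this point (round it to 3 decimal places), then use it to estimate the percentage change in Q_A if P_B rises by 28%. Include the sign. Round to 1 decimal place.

At P_A = 33.7, P_B = 28: Q_A = 325.68.
∂Q_A/∂P_B = -0.7P_A = -23.5900.
ε = (∂Q_A/∂P_B)(P_B/Q_A) = -23.5900 × 28/325.68 ≈ -2.028.
%ΔQ_A ≈ ε × %ΔP_B = -2.028 × (28%) = -56.8%.

-56.8%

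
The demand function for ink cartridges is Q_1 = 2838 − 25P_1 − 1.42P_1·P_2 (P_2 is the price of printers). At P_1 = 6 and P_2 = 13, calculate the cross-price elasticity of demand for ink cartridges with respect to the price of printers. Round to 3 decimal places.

At P_1 = 6 and P_2 = 13: Q_1 = 2577.24.
∂Q_1/∂P_2 = -1.42P_1 = -1.42(6) = -8.5200.
ε = (∂Q_1/∂P_2)(P_2/Q_1) = -8.5200 × (13/2577.24) ≈ -0.043.
ε < 0: complements.

-0.043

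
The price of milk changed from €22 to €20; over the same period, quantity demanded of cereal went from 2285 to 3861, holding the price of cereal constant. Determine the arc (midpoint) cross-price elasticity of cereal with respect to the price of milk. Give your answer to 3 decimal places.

-5.385

ΔQ_A = 3861 − 2285 = 1576; ΔP_B = 20 − 22 = -2.
Midpoints: Q̄_A = 3073.0, P̄_B = 21.00.
ε = (ΔQ_A/Q̄_A)/(ΔP_B/P̄_B) = (1576/3073.0)/(-2/21.00) ≈ -5.385.
ε < 0: cereal and milk are complements.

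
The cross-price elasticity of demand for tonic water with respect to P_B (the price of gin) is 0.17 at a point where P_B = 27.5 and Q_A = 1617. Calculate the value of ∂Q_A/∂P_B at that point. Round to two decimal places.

ε = (∂Q_A/∂P_B)·(P_B/Q_A) ⇒ ∂Q_A/∂P_B = ε·Q_A/P_B = 0.17 × 1617/27.5 ≈ 10.00.

10.00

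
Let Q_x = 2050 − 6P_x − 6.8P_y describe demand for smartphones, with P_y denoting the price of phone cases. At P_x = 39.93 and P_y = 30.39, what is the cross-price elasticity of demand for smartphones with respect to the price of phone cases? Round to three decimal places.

At P_x = 39.93 and P_y = 30.39: Q_x = 1603.768.
∂Q_x/∂P_y = -6.8.
ε = (∂Q_x/∂P_y)(P_y/Q_x) = -6.8 × (30.39/1603.768) ≈ -0.129.

-0.129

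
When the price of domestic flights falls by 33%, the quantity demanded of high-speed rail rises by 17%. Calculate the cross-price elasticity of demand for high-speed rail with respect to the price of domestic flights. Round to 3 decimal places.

ε = (%ΔQ of high-speed rail) / (%ΔP of domestic flights) = (17%) / (-33%) ≈ -0.515.

-0.515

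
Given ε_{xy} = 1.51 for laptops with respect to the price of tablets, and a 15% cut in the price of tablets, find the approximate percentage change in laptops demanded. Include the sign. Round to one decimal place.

%ΔQ ≈ ε × %ΔP of tablets = 1.51 × (-15%) = -22.7%.

-22.7%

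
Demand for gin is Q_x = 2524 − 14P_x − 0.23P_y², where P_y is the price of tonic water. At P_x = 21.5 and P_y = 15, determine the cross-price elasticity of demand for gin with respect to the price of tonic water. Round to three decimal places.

At P_x = 21.5 and P_y = 15: Q_x = 2171.25.
∂Q_x/∂P_y = -0.46P_y = -0.46(15) = -6.9000.
ε = (∂Q_x/∂P_y)(P_y/Q_x) = -6.9000 × (15/2171.25) ≈ -0.048.
ε < 0: complements.

-0.048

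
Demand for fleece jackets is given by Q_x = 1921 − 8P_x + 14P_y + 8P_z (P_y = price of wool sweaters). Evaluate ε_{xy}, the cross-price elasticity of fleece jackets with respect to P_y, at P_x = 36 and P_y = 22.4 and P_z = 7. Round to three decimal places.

At P_x = 36 and P_y = 22.4 and P_z = 7: Q_x = 2002.6.
∂Q_x/∂P_y = 14.
ε = (∂Q_x/∂P_y)(P_y/Q_x) = 14 × (22.4/2002.6) ≈ 0.157.

0.157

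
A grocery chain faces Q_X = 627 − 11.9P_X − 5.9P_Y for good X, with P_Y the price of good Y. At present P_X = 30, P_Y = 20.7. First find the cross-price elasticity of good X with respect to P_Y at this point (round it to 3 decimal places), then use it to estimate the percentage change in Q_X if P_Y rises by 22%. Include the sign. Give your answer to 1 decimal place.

-18.2%

At P_X = 30, P_Y = 20.7: Q_X = 147.87.
∂Q_X/∂P_Y = -5.9.
ε = (∂Q_X/∂P_Y)(P_Y/Q_X) = -5.9000 × 20.7/147.87 ≈ -0.826.
%ΔQ_X ≈ ε × %ΔP_Y = -0.826 × (22%) = -18.2%.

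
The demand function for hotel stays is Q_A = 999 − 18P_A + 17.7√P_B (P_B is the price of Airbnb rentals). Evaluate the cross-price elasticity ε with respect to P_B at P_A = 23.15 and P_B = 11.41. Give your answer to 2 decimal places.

At P_A = 23.15 and P_B = 11.41: Q_A = 642.088.
∂Q_A/∂P_B = 17.7/(2√P_B) = 17.7/(2√11.41) = 2.6200.
ε = (∂Q_A/∂P_B)(P_B/Q_A) = 2.6200 × (11.41/642.088) ≈ 0.05.
ε > 0: substitutes.

0.05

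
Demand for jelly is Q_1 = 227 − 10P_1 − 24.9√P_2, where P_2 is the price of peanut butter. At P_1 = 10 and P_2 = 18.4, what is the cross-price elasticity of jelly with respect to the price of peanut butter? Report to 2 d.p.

-2.64

At P_1 = 10 and P_2 = 18.4: Q_1 = 20.191.
∂Q_1/∂P_2 = -24.9/(2√P_2) = -24.9/(2√18.4) = -2.9024.
ε = (∂Q_1/∂P_2)(P_2/Q_1) = -2.9024 × (18.4/20.191) ≈ -2.64.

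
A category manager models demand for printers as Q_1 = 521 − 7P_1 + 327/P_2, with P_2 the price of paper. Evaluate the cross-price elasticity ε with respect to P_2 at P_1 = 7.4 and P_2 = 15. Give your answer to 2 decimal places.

-0.04

At P_1 = 7.4 and P_2 = 15: Q_1 = 491.
∂Q_1/∂P_2 = −327/P_2² = -1.4533.
ε = (∂Q_1/∂P_2)(P_2/Q_1) = -1.4533 × (15/491) ≈ -0.04.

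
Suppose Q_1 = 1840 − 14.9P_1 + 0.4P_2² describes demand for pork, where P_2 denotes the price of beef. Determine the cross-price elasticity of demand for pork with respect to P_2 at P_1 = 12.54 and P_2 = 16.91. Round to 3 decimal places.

0.129

At P_1 = 12.54 and P_2 = 16.91: Q_1 = 1767.533.
∂Q_1/∂P_2 = 0.8P_2 = 0.8(16.91) = 13.5280.
ε = (∂Q_1/∂P_2)(P_2/Q_1) = 13.5280 × (16.91/1767.533) ≈ 0.129.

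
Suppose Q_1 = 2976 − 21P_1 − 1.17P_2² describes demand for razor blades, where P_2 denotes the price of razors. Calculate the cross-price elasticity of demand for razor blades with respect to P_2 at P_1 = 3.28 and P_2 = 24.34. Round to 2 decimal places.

At P_1 = 3.28 and P_2 = 24.34: Q_1 = 2213.970.
∂Q_1/∂P_2 = -2.34P_2 = -2.34(24.34) = -56.9556.
ε = (∂Q_1/∂P_2)(P_2/Q_1) = -56.9556 × (24.34/2213.970) ≈ -0.63.

-0.63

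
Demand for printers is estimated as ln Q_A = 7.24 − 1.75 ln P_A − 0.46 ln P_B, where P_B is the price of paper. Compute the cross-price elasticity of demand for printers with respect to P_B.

In a log-linear (constant-elasticity) demand function, the coefficient on ln P_B is the cross-price elasticity.
ε = -0.46. Negative, so printers and paper are complements.

-0.46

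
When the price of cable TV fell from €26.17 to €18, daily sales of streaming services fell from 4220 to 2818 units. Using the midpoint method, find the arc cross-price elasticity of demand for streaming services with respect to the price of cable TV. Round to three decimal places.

ΔQ_A = 2818 − 4220 = -1402; ΔP_B = 18 − 26.17 = -8.17.
Midpoints: Q̄_A = 3519.0, P̄_B = 22.09.
ε = (ΔQ_A/Q̄_A)/(ΔP_B/P̄_B) = (-1402/3519.0)/(-8.17/22.09) ≈ 1.077.
ε > 0: streaming services and cable TV are substitutes.

1.077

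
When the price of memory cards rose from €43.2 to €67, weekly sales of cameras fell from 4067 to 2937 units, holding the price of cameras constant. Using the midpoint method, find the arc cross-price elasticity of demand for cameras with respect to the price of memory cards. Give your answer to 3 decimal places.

-0.747

ΔQ_A = 2937 − 4067 = -1130; ΔP_B = 67 − 43.2 = 23.8.
Midpoints: Q̄_A = 3502.0, P̄_B = 55.10.
ε = (ΔQ_A/Q̄_A)/(ΔP_B/P̄_B) = (-1130/3502.0)/(23.8/55.10) ≈ -0.747.
ε < 0: cameras and memory cards are complements.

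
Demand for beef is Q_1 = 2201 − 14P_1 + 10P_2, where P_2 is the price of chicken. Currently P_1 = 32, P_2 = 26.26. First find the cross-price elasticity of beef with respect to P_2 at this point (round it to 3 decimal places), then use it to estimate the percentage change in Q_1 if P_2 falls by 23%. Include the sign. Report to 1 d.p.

At P_1 = 32, P_2 = 26.26: Q_1 = 2015.6.
∂Q_1/∂P_2 = 10.
ε = (∂Q_1/∂P_2)(P_2/Q_1) = 10.0000 × 26.26/2015.6 ≈ 0.130.
%ΔQ_1 ≈ ε × %ΔP_2 = 0.130 × (-23%) = -3.0%.

-3.0%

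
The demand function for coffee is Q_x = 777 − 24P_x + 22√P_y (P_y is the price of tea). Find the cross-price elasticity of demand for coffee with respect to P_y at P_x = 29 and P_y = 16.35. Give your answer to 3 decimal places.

0.262

At P_x = 29 and P_y = 16.35: Q_x = 169.957.
∂Q_x/∂P_y = 22/(2√P_y) = 22/(2√16.35) = 2.7204.
ε = (∂Q_x/∂P_y)(P_y/Q_x) = 2.7204 × (16.35/169.957) ≈ 0.262.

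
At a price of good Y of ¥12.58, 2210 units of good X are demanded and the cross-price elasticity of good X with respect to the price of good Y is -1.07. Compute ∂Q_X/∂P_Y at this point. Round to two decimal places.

ε = (∂Q_X/∂P_Y)·(P_Y/Q_X) ⇒ ∂Q_X/∂P_Y = ε·Q_X/P_Y = -1.07 × 2210/12.58 ≈ -187.97.

-187.97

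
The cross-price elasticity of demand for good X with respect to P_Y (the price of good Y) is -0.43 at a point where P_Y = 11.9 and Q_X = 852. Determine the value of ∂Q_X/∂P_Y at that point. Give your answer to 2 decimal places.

ε = (∂Q_X/∂P_Y)·(P_Y/Q_X) ⇒ ∂Q_X/∂P_Y = ε·Q_X/P_Y = -0.43 × 852/11.9 ≈ -30.79.

-30.79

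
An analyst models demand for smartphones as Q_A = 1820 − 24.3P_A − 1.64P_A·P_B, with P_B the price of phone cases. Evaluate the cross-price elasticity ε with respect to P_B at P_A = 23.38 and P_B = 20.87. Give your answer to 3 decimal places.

-1.772

At P_A = 23.38 and P_B = 20.87: Q_A = 451.643.
∂Q_A/∂P_B = -1.64P_A = -1.64(23.38) = -38.3432.
ε = (∂Q_A/∂P_B)(P_B/Q_A) = -38.3432 × (20.87/451.643) ≈ -1.772.
ε < 0: complements.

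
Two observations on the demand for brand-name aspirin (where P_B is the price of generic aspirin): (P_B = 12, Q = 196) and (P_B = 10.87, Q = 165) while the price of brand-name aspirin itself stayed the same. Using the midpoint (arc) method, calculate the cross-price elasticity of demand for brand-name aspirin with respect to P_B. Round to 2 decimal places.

1.74

ΔQ_A = 165 − 196 = -31; ΔP_B = 10.87 − 12 = -1.13.
Midpoints: Q̄_A = 180.5, P̄_B = 11.43.
ε = (ΔQ_A/Q̄_A)/(ΔP_B/P̄_B) = (-31/180.5)/(-1.13/11.43) ≈ 1.74.
ε > 0: brand-name aspirin and generic aspirin are substitutes.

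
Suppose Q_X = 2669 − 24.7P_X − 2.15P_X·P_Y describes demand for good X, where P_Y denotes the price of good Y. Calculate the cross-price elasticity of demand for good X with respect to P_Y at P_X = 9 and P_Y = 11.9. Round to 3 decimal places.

-0.104

At P_X = 9 and P_Y = 11.9: Q_X = 2216.435.
∂Q_X/∂P_Y = -2.15P_X = -2.15(9) = -19.3500.
ε = (∂Q_X/∂P_Y)(P_Y/Q_X) = -19.3500 × (11.9/2216.435) ≈ -0.104.
ε < 0: complements.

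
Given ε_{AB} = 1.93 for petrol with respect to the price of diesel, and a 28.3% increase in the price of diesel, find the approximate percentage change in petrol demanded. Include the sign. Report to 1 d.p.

54.6%

%ΔQ ≈ ε × %ΔP of diesel = 1.93 × (28.3%) = 54.6%.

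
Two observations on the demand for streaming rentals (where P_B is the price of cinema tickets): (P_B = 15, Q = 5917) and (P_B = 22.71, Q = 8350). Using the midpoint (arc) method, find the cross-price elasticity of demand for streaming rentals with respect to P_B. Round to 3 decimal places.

ΔQ_A = 8350 − 5917 = 2433; ΔP_B = 22.71 − 15 = 7.71.
Midpoints: Q̄_A = 7133.5, P̄_B = 18.86.
ε = (ΔQ_A/Q̄_A)/(ΔP_B/P̄_B) = (2433/7133.5)/(7.71/18.86) ≈ 0.834.

0.834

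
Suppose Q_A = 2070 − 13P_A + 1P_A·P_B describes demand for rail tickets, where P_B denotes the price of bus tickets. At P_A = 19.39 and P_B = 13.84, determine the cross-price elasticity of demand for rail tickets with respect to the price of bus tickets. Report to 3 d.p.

At P_A = 19.39 and P_B = 13.84: Q_A = 2086.288.
∂Q_A/∂P_B = 1P_A = 1(19.39) = 19.3900.
ε = (∂Q_A/∂P_B)(P_B/Q_A) = 19.3900 × (13.84/2086.288) ≈ 0.129.
ε > 0: substitutes.

0.129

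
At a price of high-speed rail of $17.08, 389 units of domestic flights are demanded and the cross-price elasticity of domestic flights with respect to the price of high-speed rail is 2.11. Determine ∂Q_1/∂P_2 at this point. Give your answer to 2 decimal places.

48.06

ε = (∂Q_1/∂P_2)·(P_2/Q_1) ⇒ ∂Q_1/∂P_2 = ε·Q_1/P_2 = 2.11 × 389/17.08 ≈ 48.06.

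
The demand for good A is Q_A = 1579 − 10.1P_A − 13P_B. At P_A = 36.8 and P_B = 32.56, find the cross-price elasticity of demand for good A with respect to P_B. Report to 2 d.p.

At P_A = 36.8 and P_B = 32.56: Q_A = 784.04.
∂Q_A/∂P_B = -13.
ε = (∂Q_A/∂P_B)(P_B/Q_A) = -13 × (32.56/784.04) ≈ -0.54.
Since ε < 0, good A and good B are complements.

-0.54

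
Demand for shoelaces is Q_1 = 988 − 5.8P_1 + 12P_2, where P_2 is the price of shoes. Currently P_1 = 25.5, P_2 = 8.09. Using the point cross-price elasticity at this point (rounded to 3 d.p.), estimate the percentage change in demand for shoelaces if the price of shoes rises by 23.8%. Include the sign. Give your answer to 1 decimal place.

At P_1 = 25.5, P_2 = 8.09: Q_1 = 937.18.
∂Q_1/∂P_2 = 12.
ε = (∂Q_1/∂P_2)(P_2/Q_1) = 12.0000 × 8.09/937.18 ≈ 0.104.
%ΔQ_1 ≈ ε × %ΔP_2 = 0.104 × (23.8%) = 2.5%.

2.5%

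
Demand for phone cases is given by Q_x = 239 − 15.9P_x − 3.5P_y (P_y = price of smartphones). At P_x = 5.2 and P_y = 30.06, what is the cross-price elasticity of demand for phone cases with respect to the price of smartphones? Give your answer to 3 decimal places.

-2.059

At P_x = 5.2 and P_y = 30.06: Q_x = 51.11.
∂Q_x/∂P_y = -3.5.
ε = (∂Q_x/∂P_y)(P_y/Q_x) = -3.5 × (30.06/51.11) ≈ -2.059.
Since ε < 0, phone cases and smartphones are complements.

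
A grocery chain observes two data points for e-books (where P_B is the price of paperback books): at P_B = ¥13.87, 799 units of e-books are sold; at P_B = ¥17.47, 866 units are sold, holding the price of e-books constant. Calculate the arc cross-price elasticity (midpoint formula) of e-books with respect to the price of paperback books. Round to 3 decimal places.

0.350

ΔQ_A = 866 − 799 = 67; ΔP_B = 17.47 − 13.87 = 3.6.
Midpoints: Q̄_A = 832.5, P̄_B = 15.67.
ε = (ΔQ_A/Q̄_A)/(ΔP_B/P̄_B) = (67/832.5)/(3.6/15.67) ≈ 0.350.
ε > 0: e-books and paperback books are substitutes.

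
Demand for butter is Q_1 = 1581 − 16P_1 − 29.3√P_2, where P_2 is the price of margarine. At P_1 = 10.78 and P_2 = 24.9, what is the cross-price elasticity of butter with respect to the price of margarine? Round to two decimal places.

-0.06

At P_1 = 10.78 and P_2 = 24.9: Q_1 = 1262.313.
∂Q_1/∂P_2 = -29.3/(2√P_2) = -29.3/(2√24.9) = -2.9359.
ε = (∂Q_1/∂P_2)(P_2/Q_1) = -2.9359 × (24.9/1262.313) ≈ -0.06.
ε < 0: complements.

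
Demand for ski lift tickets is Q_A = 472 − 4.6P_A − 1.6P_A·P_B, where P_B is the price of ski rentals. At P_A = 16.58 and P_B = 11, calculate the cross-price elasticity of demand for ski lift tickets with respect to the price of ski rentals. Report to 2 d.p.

-2.81

At P_A = 16.58 and P_B = 11: Q_A = 103.924.
∂Q_A/∂P_B = -1.6P_A = -1.6(16.58) = -26.5280.
ε = (∂Q_A/∂P_B)(P_B/Q_A) = -26.5280 × (11/103.924) ≈ -2.81.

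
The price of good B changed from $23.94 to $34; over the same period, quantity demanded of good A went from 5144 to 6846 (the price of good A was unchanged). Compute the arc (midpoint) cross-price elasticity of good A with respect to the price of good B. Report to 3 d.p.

0.818

ΔQ_A = 6846 − 5144 = 1702; ΔP_B = 34 − 23.94 = 10.06.
Midpoints: Q̄_A = 5995.0, P̄_B = 28.97.
ε = (ΔQ_A/Q̄_A)/(ΔP_B/P̄_B) = (1702/5995.0)/(10.06/28.97) ≈ 0.818.
ε > 0: good A and good B are substitutes.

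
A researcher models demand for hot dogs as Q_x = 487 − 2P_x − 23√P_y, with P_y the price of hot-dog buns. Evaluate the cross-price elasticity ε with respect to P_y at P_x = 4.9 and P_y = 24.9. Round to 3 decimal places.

-0.158

At P_x = 4.9 and P_y = 24.9: Q_x = 362.430.
∂Q_x/∂P_y = -23/(2√P_y) = -23/(2√24.9) = -2.3046.
ε = (∂Q_x/∂P_y)(P_y/Q_x) = -2.3046 × (24.9/362.430) ≈ -0.158.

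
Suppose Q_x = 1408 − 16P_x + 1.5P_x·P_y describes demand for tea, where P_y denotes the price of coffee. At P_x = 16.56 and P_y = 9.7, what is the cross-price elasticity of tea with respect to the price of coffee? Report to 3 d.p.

0.174

At P_x = 16.56 and P_y = 9.7: Q_x = 1383.988.
∂Q_x/∂P_y = 1.5P_x = 1.5(16.56) = 24.8400.
ε = (∂Q_x/∂P_y)(P_y/Q_x) = 24.8400 × (9.7/1383.988) ≈ 0.174.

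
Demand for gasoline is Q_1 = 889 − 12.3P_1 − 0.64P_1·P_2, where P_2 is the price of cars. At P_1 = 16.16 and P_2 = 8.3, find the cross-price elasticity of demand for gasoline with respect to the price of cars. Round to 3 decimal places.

At P_1 = 16.16 and P_2 = 8.3: Q_1 = 604.390.
∂Q_1/∂P_2 = -0.64P_1 = -0.64(16.16) = -10.3424.
ε = (∂Q_1/∂P_2)(P_2/Q_1) = -10.3424 × (8.3/604.390) ≈ -0.142.

-0.142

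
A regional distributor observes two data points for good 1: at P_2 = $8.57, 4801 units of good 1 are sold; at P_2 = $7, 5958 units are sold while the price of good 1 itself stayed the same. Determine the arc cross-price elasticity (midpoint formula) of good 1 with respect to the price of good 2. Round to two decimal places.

-1.07

ΔQ_1 = 5958 − 4801 = 1157; ΔP_2 = 7 − 8.57 = -1.57.
Midpoints: Q̄_1 = 5379.5, P̄_2 = 7.79.
ε = (ΔQ_1/Q̄_1)/(ΔP_2/P̄_2) = (1157/5379.5)/(-1.57/7.79) ≈ -1.07.
ε < 0: good 1 and good 2 are complements.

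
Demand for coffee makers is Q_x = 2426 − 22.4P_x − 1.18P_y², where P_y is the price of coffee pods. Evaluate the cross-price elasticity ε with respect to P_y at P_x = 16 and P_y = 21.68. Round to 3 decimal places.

At P_x = 16 and P_y = 21.68: Q_x = 1512.974.
∂Q_x/∂P_y = -2.36P_y = -2.36(21.68) = -51.1648.
ε = (∂Q_x/∂P_y)(P_y/Q_x) = -51.1648 × (21.68/1512.974) ≈ -0.733.

-0.733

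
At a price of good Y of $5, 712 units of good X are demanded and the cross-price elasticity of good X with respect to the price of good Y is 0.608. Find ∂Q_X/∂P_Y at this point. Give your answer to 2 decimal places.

ε = (∂Q_X/∂P_Y)·(P_Y/Q_X) ⇒ ∂Q_X/∂P_Y = ε·Q_X/P_Y = 0.608 × 712/5 ≈ 86.58.

86.58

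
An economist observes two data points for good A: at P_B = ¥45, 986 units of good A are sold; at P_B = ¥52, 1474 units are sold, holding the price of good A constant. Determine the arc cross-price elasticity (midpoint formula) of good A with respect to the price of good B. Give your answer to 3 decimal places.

ΔQ_A = 1474 − 986 = 488; ΔP_B = 52 − 45 = 7.
Midpoints: Q̄_A = 1230.0, P̄_B = 48.50.
ε = (ΔQ_A/Q̄_A)/(ΔP_B/P̄_B) = (488/1230.0)/(7/48.50) ≈ 2.749.
ε > 0: good A and good B are substitutes.

2.749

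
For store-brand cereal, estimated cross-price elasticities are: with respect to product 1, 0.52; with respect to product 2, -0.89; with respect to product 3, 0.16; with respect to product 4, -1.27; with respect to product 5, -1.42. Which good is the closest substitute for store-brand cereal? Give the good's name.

product 1

Substitutes have ε > 0. Among the positive values, 0.52 (product 1) is largest.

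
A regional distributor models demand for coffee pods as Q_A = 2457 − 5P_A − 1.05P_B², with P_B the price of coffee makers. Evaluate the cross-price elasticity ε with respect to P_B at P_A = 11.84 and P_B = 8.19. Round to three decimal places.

At P_A = 11.84 and P_B = 8.19: Q_A = 2327.370.
∂Q_A/∂P_B = -2.1P_B = -2.1(8.19) = -17.1990.
ε = (∂Q_A/∂P_B)(P_B/Q_A) = -17.1990 × (8.19/2327.370) ≈ -0.061.

-0.061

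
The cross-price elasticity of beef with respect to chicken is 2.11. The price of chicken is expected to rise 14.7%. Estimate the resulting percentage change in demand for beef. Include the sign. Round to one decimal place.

31.0%

%ΔQ ≈ ε × %ΔP of chicken = 2.11 × (14.7%) = 31.0%.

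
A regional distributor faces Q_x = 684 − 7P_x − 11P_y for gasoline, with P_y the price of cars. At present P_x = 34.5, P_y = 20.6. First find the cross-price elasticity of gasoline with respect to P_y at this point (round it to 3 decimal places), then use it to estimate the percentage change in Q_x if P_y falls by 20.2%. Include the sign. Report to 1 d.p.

21.2%

At P_x = 34.5, P_y = 20.6: Q_x = 215.9.
∂Q_x/∂P_y = -11.
ε = (∂Q_x/∂P_y)(P_y/Q_x) = -11.0000 × 20.6/215.9 ≈ -1.050.
%ΔQ_x ≈ ε × %ΔP_y = -1.050 × (-20.2%) = 21.2%.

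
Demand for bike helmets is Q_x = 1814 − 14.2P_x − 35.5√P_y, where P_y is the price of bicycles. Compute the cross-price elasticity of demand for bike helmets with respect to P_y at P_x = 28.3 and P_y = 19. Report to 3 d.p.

At P_x = 28.3 and P_y = 19: Q_x = 1257.399.
∂Q_x/∂P_y = -35.5/(2√P_y) = -35.5/(2√19) = -4.0721.
ε = (∂Q_x/∂P_y)(P_y/Q_x) = -4.0721 × (19/1257.399) ≈ -0.062.
ε < 0: complements.

-0.062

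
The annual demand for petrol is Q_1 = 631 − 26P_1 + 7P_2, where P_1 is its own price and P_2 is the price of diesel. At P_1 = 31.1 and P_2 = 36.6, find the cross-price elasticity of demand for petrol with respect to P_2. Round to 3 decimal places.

3.260

At P_1 = 31.1 and P_2 = 36.6: Q_1 = 78.6.
∂Q_1/∂P_2 = 7.
ε = (∂Q_1/∂P_2)(P_2/Q_1) = 7 × (36.6/78.6) ≈ 3.260.
Since ε > 0, petrol and diesel are substitutes.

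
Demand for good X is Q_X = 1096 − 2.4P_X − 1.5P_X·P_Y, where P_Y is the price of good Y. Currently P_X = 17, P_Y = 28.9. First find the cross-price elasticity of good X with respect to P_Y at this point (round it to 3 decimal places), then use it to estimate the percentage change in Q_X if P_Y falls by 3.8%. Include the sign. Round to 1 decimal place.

At P_X = 17, P_Y = 28.9: Q_X = 318.25.
∂Q_X/∂P_Y = -1.5P_X = -25.5000.
ε = (∂Q_X/∂P_Y)(P_Y/Q_X) = -25.5000 × 28.9/318.25 ≈ -2.316.
%ΔQ_X ≈ ε × %ΔP_Y = -2.316 × (-3.8%) = 8.8%.

8.8%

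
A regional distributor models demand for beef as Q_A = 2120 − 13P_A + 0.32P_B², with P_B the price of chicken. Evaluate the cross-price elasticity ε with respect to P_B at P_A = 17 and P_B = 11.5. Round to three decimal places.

0.044

At P_A = 17 and P_B = 11.5: Q_A = 1941.32.
∂Q_A/∂P_B = 0.64P_B = 0.64(11.5) = 7.3600.
ε = (∂Q_A/∂P_B)(P_B/Q_A) = 7.3600 × (11.5/1941.32) ≈ 0.044.
ε > 0: substitutes.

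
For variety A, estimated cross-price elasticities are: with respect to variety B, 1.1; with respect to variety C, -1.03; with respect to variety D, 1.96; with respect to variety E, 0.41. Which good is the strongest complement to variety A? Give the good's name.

variety C

Complements have ε < 0. The most negative value is -1.03 (variety C).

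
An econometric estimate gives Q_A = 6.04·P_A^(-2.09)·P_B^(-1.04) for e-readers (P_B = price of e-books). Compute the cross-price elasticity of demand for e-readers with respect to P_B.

In a log-linear (constant-elasticity) demand function, the coefficient on the exponent of P_B is the cross-price elasticity.
ε = -1.04. Negative, so e-readers and e-books are complements.

-1.04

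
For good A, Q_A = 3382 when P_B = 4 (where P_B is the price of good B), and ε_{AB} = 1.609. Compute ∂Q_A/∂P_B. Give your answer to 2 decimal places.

1360.41

ε = (∂Q_A/∂P_B)·(P_B/Q_A) ⇒ ∂Q_A/∂P_B = ε·Q_A/P_B = 1.609 × 3382/4 ≈ 1360.41.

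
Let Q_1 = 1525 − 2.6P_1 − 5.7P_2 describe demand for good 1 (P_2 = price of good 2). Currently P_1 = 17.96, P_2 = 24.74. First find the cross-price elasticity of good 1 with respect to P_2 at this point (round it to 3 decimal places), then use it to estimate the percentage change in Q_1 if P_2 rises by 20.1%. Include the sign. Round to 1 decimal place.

At P_1 = 17.96, P_2 = 24.74: Q_1 = 1337.286.
∂Q_1/∂P_2 = -5.7.
ε = (∂Q_1/∂P_2)(P_2/Q_1) = -5.7000 × 24.74/1337.286 ≈ -0.105.
%ΔQ_1 ≈ ε × %ΔP_2 = -0.105 × (20.1%) = -2.1%.

-2.1%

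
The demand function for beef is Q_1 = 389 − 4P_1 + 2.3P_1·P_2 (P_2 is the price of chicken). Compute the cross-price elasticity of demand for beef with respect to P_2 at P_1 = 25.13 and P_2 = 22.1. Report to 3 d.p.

0.816

At P_1 = 25.13 and P_2 = 22.1: Q_1 = 1565.838.
∂Q_1/∂P_2 = 2.3P_1 = 2.3(25.13) = 57.7990.
ε = (∂Q_1/∂P_2)(P_2/Q_1) = 57.7990 × (22.1/1565.838) ≈ 0.816.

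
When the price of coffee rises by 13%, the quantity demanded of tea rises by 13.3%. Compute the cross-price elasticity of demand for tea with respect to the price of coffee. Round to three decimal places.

1.023

ε = (%ΔQ of tea) / (%ΔP of coffee) = (13.3%) / (13%) ≈ 1.023.
Positive cross-price elasticity: substitutes.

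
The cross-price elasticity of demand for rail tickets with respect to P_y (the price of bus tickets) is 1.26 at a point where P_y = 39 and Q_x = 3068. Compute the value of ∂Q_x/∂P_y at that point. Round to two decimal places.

ε = (∂Q_x/∂P_y)·(P_y/Q_x) ⇒ ∂Q_x/∂P_y = ε·Q_x/P_y = 1.26 × 3068/39 ≈ 99.12.

99.12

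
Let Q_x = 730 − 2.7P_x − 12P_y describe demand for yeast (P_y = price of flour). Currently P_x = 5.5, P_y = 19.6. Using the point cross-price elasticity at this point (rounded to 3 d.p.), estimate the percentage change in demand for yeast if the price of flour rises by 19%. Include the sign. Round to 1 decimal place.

-9.3%

At P_x = 5.5, P_y = 19.6: Q_x = 479.95.
∂Q_x/∂P_y = -12.
ε = (∂Q_x/∂P_y)(P_y/Q_x) = -12.0000 × 19.6/479.95 ≈ -0.490.
%ΔQ_x ≈ ε × %ΔP_y = -0.490 × (19%) = -9.3%.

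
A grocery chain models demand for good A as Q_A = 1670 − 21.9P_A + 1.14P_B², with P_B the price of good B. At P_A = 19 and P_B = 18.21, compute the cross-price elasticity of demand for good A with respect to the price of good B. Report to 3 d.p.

At P_A = 19 and P_B = 18.21: Q_A = 1631.929.
∂Q_A/∂P_B = 2.28P_B = 2.28(18.21) = 41.5188.
ε = (∂Q_A/∂P_B)(P_B/Q_A) = 41.5188 × (18.21/1631.929) ≈ 0.463.
ε > 0: substitutes.

0.463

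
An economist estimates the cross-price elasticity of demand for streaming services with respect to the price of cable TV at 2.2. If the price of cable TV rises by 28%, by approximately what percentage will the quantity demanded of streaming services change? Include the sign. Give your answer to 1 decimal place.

%ΔQ ≈ ε × %ΔP of cable TV = 2.2 × (28%) = 61.6%.
Demand for streaming services rises by about 61.6%.

61.6%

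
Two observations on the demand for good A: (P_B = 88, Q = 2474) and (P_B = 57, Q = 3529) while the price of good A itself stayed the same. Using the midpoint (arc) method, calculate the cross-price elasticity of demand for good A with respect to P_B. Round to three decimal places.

-0.822

ΔQ_A = 3529 − 2474 = 1055; ΔP_B = 57 − 88 = -31.
Midpoints: Q̄_A = 3001.5, P̄_B = 72.50.
ε = (ΔQ_A/Q̄_A)/(ΔP_B/P̄_B) = (1055/3001.5)/(-31/72.50) ≈ -0.822.
ε < 0: good A and good B are complements.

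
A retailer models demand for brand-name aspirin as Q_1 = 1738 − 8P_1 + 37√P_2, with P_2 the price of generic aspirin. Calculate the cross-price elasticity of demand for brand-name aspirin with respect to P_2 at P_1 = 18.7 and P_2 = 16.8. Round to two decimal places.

At P_1 = 18.7 and P_2 = 16.8: Q_1 = 1740.055.
∂Q_1/∂P_2 = 37/(2√P_2) = 37/(2√16.8) = 4.5135.
ε = (∂Q_1/∂P_2)(P_2/Q_1) = 4.5135 × (16.8/1740.055) ≈ 0.04.
ε > 0: substitutes.

0.04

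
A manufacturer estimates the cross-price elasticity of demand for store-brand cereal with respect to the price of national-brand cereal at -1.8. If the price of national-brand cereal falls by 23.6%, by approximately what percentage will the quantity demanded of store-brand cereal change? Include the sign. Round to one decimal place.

%ΔQ ≈ ε × %ΔP of national-brand cereal = -1.8 × (-23.6%) = 42.5%.

42.5%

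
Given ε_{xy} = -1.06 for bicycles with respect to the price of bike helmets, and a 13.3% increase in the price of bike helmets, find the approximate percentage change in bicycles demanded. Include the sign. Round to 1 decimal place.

%ΔQ ≈ ε × %ΔP of bike helmets = -1.06 × (13.3%) = -14.1%.

-14.1%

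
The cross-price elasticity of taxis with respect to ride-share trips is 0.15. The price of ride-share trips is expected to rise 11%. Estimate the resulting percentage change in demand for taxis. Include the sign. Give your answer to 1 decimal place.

1.7%

%ΔQ ≈ ε × %ΔP of ride-share trips = 0.15 × (11%) = 1.7%.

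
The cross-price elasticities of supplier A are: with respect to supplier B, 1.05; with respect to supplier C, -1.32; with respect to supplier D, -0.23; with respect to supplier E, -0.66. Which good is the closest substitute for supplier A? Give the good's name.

supplier B

Substitutes have ε > 0. Among the positive values, 1.05 (supplier B) is largest.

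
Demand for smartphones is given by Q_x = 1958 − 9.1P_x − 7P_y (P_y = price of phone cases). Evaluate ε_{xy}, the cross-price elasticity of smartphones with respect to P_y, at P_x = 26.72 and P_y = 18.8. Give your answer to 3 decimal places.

At P_x = 26.72 and P_y = 18.8: Q_x = 1583.248.
∂Q_x/∂P_y = -7.
ε = (∂Q_x/∂P_y)(P_y/Q_x) = -7 × (18.8/1583.248) ≈ -0.083.
Since ε < 0, smartphones and phone cases are complements.

-0.083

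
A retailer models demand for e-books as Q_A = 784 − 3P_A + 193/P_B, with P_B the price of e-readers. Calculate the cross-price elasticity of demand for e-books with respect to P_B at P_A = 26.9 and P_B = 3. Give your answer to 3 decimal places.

At P_A = 26.9 and P_B = 3: Q_A = 767.633.
∂Q_A/∂P_B = −193/P_B² = -21.4444.
ε = (∂Q_A/∂P_B)(P_B/Q_A) = -21.4444 × (3/767.633) ≈ -0.084.
ε < 0: complements.

-0.084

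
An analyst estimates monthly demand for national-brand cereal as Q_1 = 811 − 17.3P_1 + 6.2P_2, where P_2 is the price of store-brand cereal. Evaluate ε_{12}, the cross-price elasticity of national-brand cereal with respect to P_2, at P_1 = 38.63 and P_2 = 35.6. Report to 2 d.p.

At P_1 = 38.63 and P_2 = 35.6: Q_1 = 363.421.
∂Q_1/∂P_2 = 6.2.
ε = (∂Q_1/∂P_2)(P_2/Q_1) = 6.2 × (35.6/363.421) ≈ 0.61.

0.61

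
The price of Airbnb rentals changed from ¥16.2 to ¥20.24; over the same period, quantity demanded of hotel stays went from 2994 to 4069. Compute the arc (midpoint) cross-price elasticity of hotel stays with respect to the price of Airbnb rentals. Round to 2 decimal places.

1.37

ΔQ_A = 4069 − 2994 = 1075; ΔP_B = 20.24 − 16.2 = 4.04.
Midpoints: Q̄_A = 3531.5, P̄_B = 18.22.
ε = (ΔQ_A/Q̄_A)/(ΔP_B/P̄_B) = (1075/3531.5)/(4.04/18.22) ≈ 1.37.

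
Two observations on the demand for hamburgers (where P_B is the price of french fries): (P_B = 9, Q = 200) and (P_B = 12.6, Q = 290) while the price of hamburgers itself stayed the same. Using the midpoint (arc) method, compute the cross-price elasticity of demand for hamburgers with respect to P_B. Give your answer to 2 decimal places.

1.10

ΔQ_A = 290 − 200 = 90; ΔP_B = 12.6 − 9 = 3.6.
Midpoints: Q̄_A = 245.0, P̄_B = 10.80.
ε = (ΔQ_A/Q̄_A)/(ΔP_B/P̄_B) = (90/245.0)/(3.6/10.80) ≈ 1.10.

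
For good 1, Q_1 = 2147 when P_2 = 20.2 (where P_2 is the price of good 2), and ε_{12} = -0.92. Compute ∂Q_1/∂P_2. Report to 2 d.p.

ε = (∂Q_1/∂P_2)·(P_2/Q_1) ⇒ ∂Q_1/∂P_2 = ε·Q_1/P_2 = -0.92 × 2147/20.2 ≈ -97.78.

-97.78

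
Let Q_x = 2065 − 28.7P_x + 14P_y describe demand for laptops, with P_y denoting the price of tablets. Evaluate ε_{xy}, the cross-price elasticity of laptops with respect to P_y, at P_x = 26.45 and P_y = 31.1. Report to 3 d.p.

At P_x = 26.45 and P_y = 31.1: Q_x = 1741.285.
∂Q_x/∂P_y = 14.
ε = (∂Q_x/∂P_y)(P_y/Q_x) = 14 × (31.1/1741.285) ≈ 0.250.
Since ε > 0, laptops and tablets are substitutes.

0.250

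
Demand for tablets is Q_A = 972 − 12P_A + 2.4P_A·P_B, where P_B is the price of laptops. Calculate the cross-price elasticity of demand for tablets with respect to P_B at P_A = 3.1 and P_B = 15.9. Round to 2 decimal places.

At P_A = 3.1 and P_B = 15.9: Q_A = 1053.096.
∂Q_A/∂P_B = 2.4P_A = 2.4(3.1) = 7.4400.
ε = (∂Q_A/∂P_B)(P_B/Q_A) = 7.4400 × (15.9/1053.096) ≈ 0.11.
ε > 0: substitutes.

0.11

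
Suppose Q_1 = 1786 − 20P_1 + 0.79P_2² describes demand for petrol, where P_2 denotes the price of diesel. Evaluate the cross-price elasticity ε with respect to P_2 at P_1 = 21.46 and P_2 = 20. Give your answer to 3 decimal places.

At P_1 = 21.46 and P_2 = 20: Q_1 = 1672.8.
∂Q_1/∂P_2 = 1.58P_2 = 1.58(20) = 31.6000.
ε = (∂Q_1/∂P_2)(P_2/Q_1) = 31.6000 × (20/1672.8) ≈ 0.378.

0.378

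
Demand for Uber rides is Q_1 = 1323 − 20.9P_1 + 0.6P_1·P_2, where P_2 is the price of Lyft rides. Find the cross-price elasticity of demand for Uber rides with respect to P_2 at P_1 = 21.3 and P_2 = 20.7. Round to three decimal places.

At P_1 = 21.3 and P_2 = 20.7: Q_1 = 1142.376.
∂Q_1/∂P_2 = 0.6P_1 = 0.6(21.3) = 12.7800.
ε = (∂Q_1/∂P_2)(P_2/Q_1) = 12.7800 × (20.7/1142.376) ≈ 0.232.

0.232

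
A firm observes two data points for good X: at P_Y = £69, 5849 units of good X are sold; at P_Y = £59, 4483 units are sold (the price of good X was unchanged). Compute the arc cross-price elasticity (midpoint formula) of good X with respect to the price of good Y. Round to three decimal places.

ΔQ_X = 4483 − 5849 = -1366; ΔP_Y = 59 − 69 = -10.
Midpoints: Q̄_X = 5166.0, P̄_Y = 64.00.
ε = (ΔQ_X/Q̄_X)/(ΔP_Y/P̄_Y) = (-1366/5166.0)/(-10/64.00) ≈ 1.692.

1.692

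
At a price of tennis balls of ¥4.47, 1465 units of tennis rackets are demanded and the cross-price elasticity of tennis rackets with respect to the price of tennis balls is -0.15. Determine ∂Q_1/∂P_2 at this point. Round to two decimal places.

-49.16

ε = (∂Q_1/∂P_2)·(P_2/Q_1) ⇒ ∂Q_1/∂P_2 = ε·Q_1/P_2 = -0.15 × 1465/4.47 ≈ -49.16.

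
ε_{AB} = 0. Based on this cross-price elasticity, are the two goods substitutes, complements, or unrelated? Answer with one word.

ε = 0: demand for good A does not respond to good B's price; the goods are unrelated.

unrelated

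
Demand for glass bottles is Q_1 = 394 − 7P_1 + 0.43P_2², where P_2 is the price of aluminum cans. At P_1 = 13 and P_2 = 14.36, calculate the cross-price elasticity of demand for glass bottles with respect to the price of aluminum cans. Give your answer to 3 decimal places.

At P_1 = 13 and P_2 = 14.36: Q_1 = 391.670.
∂Q_1/∂P_2 = 0.86P_2 = 0.86(14.36) = 12.3496.
ε = (∂Q_1/∂P_2)(P_2/Q_1) = 12.3496 × (14.36/391.670) ≈ 0.453.

0.453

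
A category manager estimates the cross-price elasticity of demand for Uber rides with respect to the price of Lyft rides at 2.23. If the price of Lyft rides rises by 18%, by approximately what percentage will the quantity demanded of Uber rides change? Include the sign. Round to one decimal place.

40.1%

%ΔQ ≈ ε × %ΔP of Lyft rides = 2.23 × (18%) = 40.1%.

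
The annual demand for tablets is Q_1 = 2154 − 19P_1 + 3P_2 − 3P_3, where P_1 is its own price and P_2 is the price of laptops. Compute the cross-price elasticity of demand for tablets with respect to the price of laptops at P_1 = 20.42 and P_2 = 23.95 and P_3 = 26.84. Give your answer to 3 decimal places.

0.041

At P_1 = 20.42 and P_2 = 23.95 and P_3 = 26.84: Q_1 = 1757.35.
∂Q_1/∂P_2 = 3.
ε = (∂Q_1/∂P_2)(P_2/Q_1) = 3 × (23.95/1757.35) ≈ 0.041.
Since ε > 0, tablets and laptops are substitutes.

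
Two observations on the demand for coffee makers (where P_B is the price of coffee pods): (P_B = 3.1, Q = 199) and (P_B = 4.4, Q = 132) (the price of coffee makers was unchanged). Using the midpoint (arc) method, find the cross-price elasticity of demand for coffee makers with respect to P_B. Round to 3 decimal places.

ΔQ_A = 132 − 199 = -67; ΔP_B = 4.4 − 3.1 = 1.3.
Midpoints: Q̄_A = 165.5, P̄_B = 3.75.
ε = (ΔQ_A/Q̄_A)/(ΔP_B/P̄_B) = (-67/165.5)/(1.3/3.75) ≈ -1.168.

-1.168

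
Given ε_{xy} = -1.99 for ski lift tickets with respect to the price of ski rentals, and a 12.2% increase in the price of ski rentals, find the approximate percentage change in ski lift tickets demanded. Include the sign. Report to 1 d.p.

%ΔQ ≈ ε × %ΔP of ski rentals = -1.99 × (12.2%) = -24.3%.
Demand for ski lift tickets falls by about 24.3%.

-24.3%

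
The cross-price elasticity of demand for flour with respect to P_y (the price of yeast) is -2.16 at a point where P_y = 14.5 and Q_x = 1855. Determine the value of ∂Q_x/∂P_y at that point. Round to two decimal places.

-276.33

ε = (∂Q_x/∂P_y)·(P_y/Q_x) ⇒ ∂Q_x/∂P_y = ε·Q_x/P_y = -2.16 × 1855/14.5 ≈ -276.33.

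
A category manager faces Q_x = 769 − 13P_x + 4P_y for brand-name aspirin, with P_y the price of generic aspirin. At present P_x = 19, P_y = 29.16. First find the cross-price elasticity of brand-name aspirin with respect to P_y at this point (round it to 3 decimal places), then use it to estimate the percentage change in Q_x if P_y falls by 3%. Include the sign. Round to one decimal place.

At P_x = 19, P_y = 29.16: Q_x = 638.64.
∂Q_x/∂P_y = 4.
ε = (∂Q_x/∂P_y)(P_y/Q_x) = 4.0000 × 29.16/638.64 ≈ 0.183.
%ΔQ_x ≈ ε × %ΔP_y = 0.183 × (-3%) = -0.5%.

-0.5%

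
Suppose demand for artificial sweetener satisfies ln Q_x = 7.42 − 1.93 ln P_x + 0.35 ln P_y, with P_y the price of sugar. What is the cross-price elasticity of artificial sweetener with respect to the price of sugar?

In a log-linear (constant-elasticity) demand function, the coefficient on ln P_y is the cross-price elasticity.
ε = 0.35. Positive, so artificial sweetener and sugar are substitutes.

0.35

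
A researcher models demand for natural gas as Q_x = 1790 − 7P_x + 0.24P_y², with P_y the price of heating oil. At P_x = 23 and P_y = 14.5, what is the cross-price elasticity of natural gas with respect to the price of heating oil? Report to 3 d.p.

At P_x = 23 and P_y = 14.5: Q_x = 1679.46.
∂Q_x/∂P_y = 0.48P_y = 0.48(14.5) = 6.9600.
ε = (∂Q_x/∂P_y)(P_y/Q_x) = 6.9600 × (14.5/1679.46) ≈ 0.060.

0.060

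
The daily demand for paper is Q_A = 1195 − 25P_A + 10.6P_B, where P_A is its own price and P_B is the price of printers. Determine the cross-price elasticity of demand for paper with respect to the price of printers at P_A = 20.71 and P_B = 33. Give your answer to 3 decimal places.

At P_A = 20.71 and P_B = 33: Q_A = 1027.05.
∂Q_A/∂P_B = 10.6.
ε = (∂Q_A/∂P_B)(P_B/Q_A) = 10.6 × (33/1027.05) ≈ 0.341.

0.341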